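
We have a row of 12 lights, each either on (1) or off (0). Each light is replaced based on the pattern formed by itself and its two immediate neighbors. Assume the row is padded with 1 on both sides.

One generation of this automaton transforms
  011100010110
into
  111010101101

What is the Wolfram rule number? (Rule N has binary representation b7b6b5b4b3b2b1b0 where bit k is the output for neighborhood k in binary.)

186

position 2: 111 → 1  (bit 7 = 1)
position 3: 110 → 0  (bit 6 = 0)
position 0: 101 → 1  (bit 5 = 1)
position 4: 100 → 1  (bit 4 = 1)
position 1: 011 → 1  (bit 3 = 1)
position 7: 010 → 0  (bit 2 = 0)
position 6: 001 → 1  (bit 1 = 1)
position 5: 000 → 0  (bit 0 = 0)
bits b7..b0 = 10111010 = 186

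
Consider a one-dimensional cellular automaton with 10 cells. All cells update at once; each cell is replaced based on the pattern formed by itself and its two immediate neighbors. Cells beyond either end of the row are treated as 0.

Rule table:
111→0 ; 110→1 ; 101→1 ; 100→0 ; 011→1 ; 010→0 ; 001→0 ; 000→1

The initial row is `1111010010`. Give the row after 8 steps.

1001100000
0001101111
1101111001
1111001000
1001000011
0000011011
1111011111
1001110001

1001110001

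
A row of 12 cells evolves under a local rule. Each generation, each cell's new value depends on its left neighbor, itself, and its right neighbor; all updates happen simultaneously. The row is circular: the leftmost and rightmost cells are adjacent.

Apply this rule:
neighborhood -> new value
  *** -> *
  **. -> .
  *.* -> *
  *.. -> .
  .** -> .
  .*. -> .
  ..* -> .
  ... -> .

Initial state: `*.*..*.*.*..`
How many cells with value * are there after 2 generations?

generation 1: .*....*.*...
generation 2: .......*....
count of *: 1

1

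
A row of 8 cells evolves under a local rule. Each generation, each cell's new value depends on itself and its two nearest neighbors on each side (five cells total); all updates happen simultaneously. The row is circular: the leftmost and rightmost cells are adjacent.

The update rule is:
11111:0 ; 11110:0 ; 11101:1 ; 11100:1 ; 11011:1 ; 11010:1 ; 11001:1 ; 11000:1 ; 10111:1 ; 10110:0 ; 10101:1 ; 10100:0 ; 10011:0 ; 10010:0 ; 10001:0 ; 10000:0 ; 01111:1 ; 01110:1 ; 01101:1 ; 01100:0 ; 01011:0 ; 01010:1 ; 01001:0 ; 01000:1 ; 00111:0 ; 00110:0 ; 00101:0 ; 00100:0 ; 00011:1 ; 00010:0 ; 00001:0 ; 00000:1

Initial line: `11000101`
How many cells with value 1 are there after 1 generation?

4

generation 1: 11100001
count of 1: 4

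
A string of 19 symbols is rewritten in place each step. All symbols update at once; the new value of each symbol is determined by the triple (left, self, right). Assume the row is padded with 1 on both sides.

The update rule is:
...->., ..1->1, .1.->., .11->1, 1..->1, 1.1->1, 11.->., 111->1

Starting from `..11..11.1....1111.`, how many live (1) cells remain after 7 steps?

step 1: 111.111.1.1..1111.1
step 2: 11.111.1.1.11111.11
step 3: 1.111.1.1.11111.111
step 4: .111.1.1.11111.1111
step 5: 111.1.1.11111.11111
step 6: 11.1.1.11111.111111
step 7: 1.1.1.11111.1111111
count of 1: 15

15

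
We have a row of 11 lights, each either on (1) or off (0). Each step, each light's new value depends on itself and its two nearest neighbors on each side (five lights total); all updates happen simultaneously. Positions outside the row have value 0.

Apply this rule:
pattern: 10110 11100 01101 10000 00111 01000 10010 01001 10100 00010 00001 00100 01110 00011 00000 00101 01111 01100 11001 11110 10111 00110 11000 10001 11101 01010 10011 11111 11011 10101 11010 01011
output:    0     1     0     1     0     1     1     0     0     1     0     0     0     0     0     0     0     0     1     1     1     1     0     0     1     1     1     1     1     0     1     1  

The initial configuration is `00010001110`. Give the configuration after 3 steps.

10101001010

00101000010
01010110101
10101001010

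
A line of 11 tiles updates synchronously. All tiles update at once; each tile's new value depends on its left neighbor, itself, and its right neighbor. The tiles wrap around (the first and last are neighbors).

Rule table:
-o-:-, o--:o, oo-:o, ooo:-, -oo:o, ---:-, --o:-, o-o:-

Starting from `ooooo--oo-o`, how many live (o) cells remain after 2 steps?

----oo-oo-o
o---oo-oo--
count of o: 5

5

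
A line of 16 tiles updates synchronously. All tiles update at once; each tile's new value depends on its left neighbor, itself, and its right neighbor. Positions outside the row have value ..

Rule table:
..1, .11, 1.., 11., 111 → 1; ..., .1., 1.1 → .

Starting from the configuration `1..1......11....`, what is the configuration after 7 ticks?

.11.1....1111...
111..1..111111..
11111.111111111.
11111.1111111111
11111.1111111111  (fixed point — unchanged through tick 7)

11111.1111111111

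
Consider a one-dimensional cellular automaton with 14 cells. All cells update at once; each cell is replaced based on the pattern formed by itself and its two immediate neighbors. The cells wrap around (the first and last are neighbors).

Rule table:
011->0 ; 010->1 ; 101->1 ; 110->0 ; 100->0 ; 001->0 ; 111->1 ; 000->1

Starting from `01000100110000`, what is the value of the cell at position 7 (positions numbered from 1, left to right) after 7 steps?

step 1: 01010100000111
step 2: 11111101110010
step 3: 01111010100011
step 4: 10110111101000
step 5: 11001011011010
step 6: 00001100100111
step 7: 01100000100010
position 7 holds 0

0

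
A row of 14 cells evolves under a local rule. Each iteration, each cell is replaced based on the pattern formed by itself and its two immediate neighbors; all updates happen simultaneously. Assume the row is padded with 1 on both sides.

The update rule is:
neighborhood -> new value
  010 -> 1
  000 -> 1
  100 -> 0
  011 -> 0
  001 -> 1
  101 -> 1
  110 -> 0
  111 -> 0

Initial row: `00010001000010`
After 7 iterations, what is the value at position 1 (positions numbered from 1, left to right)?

0

01110111011111
10001000100000
00111011101111
01000100010000
11011101110111
00100010001000
01101110111011
position 1 holds 0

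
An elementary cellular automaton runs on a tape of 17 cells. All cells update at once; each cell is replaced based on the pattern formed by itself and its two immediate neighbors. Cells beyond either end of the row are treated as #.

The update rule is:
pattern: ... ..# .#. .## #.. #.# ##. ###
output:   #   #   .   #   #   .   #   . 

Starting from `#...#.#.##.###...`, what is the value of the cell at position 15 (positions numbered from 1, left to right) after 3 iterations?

iteration 1: ####....##.#.####
iteration 2: ...#######...#...
iteration 3: ####.....####.###
position 15 holds #

#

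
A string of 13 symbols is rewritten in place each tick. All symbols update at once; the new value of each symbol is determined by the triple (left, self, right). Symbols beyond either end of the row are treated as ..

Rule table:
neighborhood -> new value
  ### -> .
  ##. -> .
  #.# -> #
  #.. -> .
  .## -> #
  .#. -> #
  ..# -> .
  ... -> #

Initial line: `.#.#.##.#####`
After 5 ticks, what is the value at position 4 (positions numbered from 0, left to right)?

.#####.##....
.#....##..###
.#.##.#...#..
.###.##.#.#.#
.#..##.######
position 4 holds #

#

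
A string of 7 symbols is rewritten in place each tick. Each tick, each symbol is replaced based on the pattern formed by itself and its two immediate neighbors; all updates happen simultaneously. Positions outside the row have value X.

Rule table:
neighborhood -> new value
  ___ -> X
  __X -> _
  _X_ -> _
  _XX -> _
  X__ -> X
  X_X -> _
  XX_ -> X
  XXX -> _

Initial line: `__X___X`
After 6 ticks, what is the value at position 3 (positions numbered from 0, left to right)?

X__XX__
XX__XX_
_XX__X_
__XX___
X__XXX_
XX___X_
position 3 holds _

_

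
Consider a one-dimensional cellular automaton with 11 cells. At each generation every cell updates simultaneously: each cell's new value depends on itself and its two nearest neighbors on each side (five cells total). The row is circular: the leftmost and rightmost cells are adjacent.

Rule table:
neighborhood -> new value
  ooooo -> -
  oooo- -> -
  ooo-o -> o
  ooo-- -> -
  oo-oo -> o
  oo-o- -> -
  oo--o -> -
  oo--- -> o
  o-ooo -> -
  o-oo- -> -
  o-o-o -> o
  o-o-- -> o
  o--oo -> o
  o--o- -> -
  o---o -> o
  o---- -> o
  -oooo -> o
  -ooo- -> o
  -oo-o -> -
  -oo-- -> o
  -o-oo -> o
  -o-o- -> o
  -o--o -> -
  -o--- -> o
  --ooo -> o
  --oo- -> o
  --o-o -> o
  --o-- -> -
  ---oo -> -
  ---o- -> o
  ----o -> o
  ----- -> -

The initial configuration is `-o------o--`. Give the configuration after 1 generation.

o-oo--oo-oo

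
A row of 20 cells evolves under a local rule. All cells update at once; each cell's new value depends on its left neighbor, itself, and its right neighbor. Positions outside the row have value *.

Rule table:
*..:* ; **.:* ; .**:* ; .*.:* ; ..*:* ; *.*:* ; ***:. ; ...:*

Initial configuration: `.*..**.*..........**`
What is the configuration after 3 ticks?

tick 1: *******************.
tick 2: ..................**
tick 3: *******************.

*******************.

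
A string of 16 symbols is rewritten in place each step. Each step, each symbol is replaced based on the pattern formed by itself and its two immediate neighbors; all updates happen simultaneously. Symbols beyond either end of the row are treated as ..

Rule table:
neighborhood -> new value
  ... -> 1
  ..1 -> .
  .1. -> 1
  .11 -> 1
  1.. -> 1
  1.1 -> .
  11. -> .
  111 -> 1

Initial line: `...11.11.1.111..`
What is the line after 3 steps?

11.1..1..1.11.11

step 1: 11.1..1..1.11.11
step 2: 1..11.11.1.1..1.
step 3: 11.1..1..1.11.11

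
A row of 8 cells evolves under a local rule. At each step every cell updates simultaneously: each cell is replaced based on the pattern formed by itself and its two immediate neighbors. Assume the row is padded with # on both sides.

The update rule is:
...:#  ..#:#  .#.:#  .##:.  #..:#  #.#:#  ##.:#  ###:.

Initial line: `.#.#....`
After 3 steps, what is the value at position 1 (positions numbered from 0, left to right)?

#

########
........
########
position 1 holds #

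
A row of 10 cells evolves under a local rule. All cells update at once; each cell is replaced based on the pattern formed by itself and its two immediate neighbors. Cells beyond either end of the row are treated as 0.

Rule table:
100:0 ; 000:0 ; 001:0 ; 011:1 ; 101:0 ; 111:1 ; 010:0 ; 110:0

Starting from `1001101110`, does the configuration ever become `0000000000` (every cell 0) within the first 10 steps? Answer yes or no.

yes

step 1: 0001001100
step 2: 0000001000
step 3: 0000000000
all cells are 0 at step 3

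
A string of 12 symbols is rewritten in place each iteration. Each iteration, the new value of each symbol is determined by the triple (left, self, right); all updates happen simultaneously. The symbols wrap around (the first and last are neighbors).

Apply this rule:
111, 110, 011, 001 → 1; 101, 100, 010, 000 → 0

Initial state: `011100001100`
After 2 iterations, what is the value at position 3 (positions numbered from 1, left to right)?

111100011100
111100111101
position 3 holds 1

1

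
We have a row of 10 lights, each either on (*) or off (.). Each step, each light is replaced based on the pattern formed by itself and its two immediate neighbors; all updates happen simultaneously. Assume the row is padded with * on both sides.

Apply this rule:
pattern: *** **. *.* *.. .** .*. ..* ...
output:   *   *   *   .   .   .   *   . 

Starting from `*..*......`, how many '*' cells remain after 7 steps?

6

*.*......*
**......*.
**.....*.*
**....*.*.
**...*.*.*
**..*.*.*.
**.*.*.*.*
count of *: 6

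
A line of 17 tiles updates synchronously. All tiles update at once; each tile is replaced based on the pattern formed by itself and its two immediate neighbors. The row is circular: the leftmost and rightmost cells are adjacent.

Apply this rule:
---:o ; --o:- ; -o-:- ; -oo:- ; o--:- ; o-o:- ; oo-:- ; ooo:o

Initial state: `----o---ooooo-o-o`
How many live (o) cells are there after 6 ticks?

10

-oo---o--ooo-----
----o-----o--oooo
-oo---ooo-----oo-
----o--o--ooo----
ooo--------o--ooo
oo--oooooo-----oo
count of o: 10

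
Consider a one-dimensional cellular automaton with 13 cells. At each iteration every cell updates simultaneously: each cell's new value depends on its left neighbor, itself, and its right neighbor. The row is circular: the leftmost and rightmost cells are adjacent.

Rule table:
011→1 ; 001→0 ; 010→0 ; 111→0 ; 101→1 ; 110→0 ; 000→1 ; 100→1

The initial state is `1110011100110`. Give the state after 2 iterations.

0100101001011

1001010010101
0100101001011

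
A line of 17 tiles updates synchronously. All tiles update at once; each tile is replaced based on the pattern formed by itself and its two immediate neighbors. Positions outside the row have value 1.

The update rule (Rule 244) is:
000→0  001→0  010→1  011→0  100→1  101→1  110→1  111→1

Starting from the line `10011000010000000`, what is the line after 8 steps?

11001100011000000
11100110001100000
11110011000110000
11111001100011000
11111100110001100
11111110011000110
11111111001100011
11111111100110001

11111111100110001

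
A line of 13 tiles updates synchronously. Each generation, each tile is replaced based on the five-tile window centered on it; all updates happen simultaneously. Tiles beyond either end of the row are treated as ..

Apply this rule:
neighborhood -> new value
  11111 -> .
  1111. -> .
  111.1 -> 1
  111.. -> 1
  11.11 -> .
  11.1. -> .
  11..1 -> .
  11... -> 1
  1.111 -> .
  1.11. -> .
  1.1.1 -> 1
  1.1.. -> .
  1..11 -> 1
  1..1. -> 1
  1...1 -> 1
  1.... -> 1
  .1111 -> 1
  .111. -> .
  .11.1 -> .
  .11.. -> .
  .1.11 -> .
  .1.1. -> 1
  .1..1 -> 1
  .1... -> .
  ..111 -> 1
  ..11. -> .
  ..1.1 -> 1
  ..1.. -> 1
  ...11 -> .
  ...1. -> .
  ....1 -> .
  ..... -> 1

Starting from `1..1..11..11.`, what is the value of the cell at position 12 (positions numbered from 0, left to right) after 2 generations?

1

111111...1..1
11...111.1111
position 12 holds 1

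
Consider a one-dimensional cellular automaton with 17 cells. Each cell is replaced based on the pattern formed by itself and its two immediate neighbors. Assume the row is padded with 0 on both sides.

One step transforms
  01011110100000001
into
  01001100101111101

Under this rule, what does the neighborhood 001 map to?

0

At position 0 the neighborhood is 001; the next row has 0 there.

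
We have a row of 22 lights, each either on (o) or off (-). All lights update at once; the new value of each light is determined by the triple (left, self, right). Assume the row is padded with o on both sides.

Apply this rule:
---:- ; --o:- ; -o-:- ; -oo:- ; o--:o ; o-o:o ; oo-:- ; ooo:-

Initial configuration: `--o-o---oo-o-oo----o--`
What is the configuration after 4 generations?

o--o-o----o-o--o----o-
-o--o-o----o-o--o----o
o-o--o-o----o-o--o----
-o-o--o-o----o-o--o---

-o-o--o-o----o-o--o---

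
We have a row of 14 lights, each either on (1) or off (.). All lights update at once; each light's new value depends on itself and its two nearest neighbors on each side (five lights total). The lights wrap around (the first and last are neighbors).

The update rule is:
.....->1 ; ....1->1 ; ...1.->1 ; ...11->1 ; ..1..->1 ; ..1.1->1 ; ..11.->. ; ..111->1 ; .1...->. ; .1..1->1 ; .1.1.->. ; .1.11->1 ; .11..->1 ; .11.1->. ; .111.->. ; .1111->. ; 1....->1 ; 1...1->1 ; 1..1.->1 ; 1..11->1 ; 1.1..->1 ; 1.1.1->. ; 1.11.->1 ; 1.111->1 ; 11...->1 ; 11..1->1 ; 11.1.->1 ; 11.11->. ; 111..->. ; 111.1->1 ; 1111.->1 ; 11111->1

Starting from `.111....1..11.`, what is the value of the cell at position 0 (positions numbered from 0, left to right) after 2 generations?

1

generation 1: 11..1111111.11
generation 2: 1.111.11111.1.
position 0 holds 1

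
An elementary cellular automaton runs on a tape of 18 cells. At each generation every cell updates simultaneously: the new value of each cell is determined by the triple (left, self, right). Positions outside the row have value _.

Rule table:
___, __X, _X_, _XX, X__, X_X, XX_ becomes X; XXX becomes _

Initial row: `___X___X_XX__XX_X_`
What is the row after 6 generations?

XXXXXXXXXXXXXXXXXX
X________________X
XXXXXXXXXXXXXXXXXX  (repeats generation 1; period 2)
generation 6: X________________X

X________________X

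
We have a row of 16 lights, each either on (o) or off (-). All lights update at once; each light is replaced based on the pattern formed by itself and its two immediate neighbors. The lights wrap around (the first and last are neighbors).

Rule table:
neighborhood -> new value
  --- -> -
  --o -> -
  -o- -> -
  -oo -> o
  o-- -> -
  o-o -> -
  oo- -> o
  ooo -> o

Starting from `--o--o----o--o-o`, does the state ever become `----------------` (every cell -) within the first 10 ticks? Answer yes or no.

yes

----------------
all cells are - at tick 1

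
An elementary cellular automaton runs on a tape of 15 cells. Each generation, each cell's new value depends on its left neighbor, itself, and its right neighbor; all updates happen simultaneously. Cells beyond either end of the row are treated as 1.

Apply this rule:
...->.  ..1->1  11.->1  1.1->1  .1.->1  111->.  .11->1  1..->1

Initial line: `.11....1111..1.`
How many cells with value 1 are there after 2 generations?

1111..11..11111
...11111111....
count of 1: 8

8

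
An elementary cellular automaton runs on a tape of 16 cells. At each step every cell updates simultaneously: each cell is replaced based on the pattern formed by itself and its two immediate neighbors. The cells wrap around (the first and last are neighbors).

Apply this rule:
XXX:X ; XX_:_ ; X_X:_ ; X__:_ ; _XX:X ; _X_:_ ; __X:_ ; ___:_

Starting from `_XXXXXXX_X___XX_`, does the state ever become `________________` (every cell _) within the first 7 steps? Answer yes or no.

yes

step 1: _XXXXXX______X__
step 2: _XXXXX__________
step 3: _XXXX___________
step 4: _XXX____________
step 5: _XX_____________
step 6: _X______________
step 7: ________________
all cells are _ at step 7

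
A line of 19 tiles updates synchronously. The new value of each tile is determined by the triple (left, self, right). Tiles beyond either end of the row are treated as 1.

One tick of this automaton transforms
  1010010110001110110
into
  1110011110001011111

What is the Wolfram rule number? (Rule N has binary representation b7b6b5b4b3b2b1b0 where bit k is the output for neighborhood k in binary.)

position 13: 111 → 0  (bit 7 = 0)
position 0: 110 → 1  (bit 6 = 1)
position 1: 101 → 1  (bit 5 = 1)
position 3: 100 → 0  (bit 4 = 0)
position 7: 011 → 1  (bit 3 = 1)
position 2: 010 → 1  (bit 2 = 1)
position 4: 001 → 0  (bit 1 = 0)
position 10: 000 → 0  (bit 0 = 0)
bits b7..b0 = 01101100 = 108

108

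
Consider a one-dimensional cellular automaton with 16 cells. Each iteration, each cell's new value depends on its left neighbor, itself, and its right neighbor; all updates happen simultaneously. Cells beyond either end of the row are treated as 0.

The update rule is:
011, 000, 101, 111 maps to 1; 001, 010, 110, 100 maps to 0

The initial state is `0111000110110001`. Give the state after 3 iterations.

0001100110011100

0110010101100100
0100001011000001
0001100110011100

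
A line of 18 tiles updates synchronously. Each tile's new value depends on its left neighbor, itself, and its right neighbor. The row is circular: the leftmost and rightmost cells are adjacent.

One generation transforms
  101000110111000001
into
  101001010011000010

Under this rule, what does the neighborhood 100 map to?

At position 3 the neighborhood is 100; the next row has 0 there.

0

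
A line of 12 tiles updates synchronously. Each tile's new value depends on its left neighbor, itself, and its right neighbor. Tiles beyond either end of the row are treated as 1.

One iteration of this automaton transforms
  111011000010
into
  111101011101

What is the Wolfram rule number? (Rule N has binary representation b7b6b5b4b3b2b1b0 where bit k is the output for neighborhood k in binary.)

position 0: 111 → 1  (bit 7 = 1)
position 2: 110 → 1  (bit 6 = 1)
position 3: 101 → 1  (bit 5 = 1)
position 6: 100 → 0  (bit 4 = 0)
position 4: 011 → 0  (bit 3 = 0)
position 10: 010 → 0  (bit 2 = 0)
position 9: 001 → 1  (bit 1 = 1)
position 7: 000 → 1  (bit 0 = 1)
bits b7..b0 = 11100011 = 227

227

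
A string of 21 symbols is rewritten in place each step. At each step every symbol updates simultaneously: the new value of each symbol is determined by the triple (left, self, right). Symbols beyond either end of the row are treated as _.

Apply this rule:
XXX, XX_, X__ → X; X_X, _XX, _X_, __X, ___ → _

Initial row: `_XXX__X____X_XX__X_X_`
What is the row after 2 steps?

__XXX__X______XX____X
___XXX__X______XX____

___XXX__X______XX____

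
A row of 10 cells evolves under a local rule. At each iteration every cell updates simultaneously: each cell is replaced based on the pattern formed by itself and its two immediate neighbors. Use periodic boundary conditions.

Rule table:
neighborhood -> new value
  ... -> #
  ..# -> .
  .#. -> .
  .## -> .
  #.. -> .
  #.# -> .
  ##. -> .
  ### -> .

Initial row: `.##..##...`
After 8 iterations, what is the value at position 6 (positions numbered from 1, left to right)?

#

........##
.######...
........##  (repeats iteration 1; period 2)
iteration 8: .######...
position 6 holds #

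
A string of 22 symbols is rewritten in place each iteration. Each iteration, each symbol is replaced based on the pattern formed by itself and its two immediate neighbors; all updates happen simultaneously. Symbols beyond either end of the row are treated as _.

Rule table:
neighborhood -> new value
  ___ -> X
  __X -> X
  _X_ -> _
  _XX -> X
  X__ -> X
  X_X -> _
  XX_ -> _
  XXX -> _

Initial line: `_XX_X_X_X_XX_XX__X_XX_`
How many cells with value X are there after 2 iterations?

XX________X__X_XX__X_X
X_XXXXXXXX_XX__X_XX___
count of X: 14

14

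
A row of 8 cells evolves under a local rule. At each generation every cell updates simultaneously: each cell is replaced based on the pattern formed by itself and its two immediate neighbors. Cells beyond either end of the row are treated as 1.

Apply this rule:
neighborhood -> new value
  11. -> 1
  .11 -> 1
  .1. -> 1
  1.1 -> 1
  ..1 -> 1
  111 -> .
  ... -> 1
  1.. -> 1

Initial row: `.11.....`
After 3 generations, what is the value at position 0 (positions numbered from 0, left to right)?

1

11111111
........
11111111
position 0 holds 1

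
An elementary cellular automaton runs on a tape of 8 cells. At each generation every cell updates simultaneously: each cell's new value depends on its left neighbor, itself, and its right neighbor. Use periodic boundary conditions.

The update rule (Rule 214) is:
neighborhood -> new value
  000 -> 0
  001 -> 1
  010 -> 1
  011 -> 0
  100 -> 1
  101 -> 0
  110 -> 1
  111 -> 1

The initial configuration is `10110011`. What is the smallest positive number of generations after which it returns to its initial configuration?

8

10011101
11101100
01100111
00111011
11011001
11001110
01110110
10110011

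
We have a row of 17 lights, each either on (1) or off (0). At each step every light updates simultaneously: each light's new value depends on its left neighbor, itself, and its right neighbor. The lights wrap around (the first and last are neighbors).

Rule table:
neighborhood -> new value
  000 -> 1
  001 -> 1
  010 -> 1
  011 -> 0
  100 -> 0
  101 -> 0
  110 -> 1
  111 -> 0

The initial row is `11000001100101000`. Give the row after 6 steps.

step 1: 01011110101101011
step 2: 01000010100101001
step 3: 01011110101101011  (repeats step 1; period 2)
step 6: 01000010100101001

01000010100101001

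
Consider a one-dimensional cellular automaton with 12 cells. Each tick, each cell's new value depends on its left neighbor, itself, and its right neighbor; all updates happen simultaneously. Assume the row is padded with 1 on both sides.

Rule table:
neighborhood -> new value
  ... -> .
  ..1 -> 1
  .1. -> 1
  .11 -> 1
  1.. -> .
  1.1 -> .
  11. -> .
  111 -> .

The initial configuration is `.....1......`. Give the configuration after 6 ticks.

.1....11..11

tick 1: ....11.....1
tick 2: ...11.....11
tick 3: ..11.....11.
tick 4: .11.....11..
tick 5: .1.....11..1
tick 6: .1....11..11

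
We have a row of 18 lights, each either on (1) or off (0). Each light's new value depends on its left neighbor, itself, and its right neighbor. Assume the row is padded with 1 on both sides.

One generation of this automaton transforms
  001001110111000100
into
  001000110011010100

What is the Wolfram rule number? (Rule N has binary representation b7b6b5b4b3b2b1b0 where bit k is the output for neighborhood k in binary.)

position 6: 111 → 1  (bit 7 = 1)
position 7: 110 → 1  (bit 6 = 1)
position 8: 101 → 0  (bit 5 = 0)
position 0: 100 → 0  (bit 4 = 0)
position 5: 011 → 0  (bit 3 = 0)
position 2: 010 → 1  (bit 2 = 1)
position 1: 001 → 0  (bit 1 = 0)
position 13: 000 → 1  (bit 0 = 1)
bits b7..b0 = 11000101 = 197

197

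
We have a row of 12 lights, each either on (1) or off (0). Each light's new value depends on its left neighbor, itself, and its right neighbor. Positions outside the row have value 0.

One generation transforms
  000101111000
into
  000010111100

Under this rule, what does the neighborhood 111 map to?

1

At position 6 the neighborhood is 111; the next row has 1 there.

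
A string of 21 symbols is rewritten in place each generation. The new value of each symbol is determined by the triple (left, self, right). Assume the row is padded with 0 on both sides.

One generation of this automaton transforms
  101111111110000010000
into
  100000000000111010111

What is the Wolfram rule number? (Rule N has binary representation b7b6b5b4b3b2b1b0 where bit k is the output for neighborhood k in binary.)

position 3: 111 → 0  (bit 7 = 0)
position 10: 110 → 0  (bit 6 = 0)
position 1: 101 → 0  (bit 5 = 0)
position 11: 100 → 0  (bit 4 = 0)
position 2: 011 → 0  (bit 3 = 0)
position 0: 010 → 1  (bit 2 = 1)
position 15: 001 → 0  (bit 1 = 0)
position 12: 000 → 1  (bit 0 = 1)
bits b7..b0 = 00000101 = 5

5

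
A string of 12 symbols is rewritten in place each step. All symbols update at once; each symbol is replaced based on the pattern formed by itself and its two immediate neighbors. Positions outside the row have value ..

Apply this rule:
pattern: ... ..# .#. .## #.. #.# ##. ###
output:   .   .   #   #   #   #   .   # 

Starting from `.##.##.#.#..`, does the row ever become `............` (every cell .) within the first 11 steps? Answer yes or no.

.#.##.#####.
.###.#####.#
.##.#####.##
.#.#####.##.
.######.##.#
.#####.##.##
.####.##.##.
.###.##.##.#
.##.##.##.##
.#.##.##.##.
.###.##.##.#
step 11 is .###.##.##.#, still not uniform .

no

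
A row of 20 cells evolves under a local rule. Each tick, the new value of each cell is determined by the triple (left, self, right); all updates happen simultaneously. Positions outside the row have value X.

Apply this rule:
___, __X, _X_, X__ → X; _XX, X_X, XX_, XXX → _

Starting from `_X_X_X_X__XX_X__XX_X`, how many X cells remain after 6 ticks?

_X_X_X_XXX___XXX____
_X_X_X____XXX___XXXX
_X_X_XXXXX___XXX____
_X_X______XXX___XXXX
_X_XXXXXXX___XXX____
_X________XXX___XXXX
count of X: 8

8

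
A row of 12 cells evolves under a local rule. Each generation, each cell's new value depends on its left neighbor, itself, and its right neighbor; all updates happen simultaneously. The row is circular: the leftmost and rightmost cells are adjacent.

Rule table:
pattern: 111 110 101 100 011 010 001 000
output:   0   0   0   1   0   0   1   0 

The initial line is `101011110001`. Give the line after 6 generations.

000000010001

000000001010
000000010001
100000101010
010001000000
101010100000
000000010001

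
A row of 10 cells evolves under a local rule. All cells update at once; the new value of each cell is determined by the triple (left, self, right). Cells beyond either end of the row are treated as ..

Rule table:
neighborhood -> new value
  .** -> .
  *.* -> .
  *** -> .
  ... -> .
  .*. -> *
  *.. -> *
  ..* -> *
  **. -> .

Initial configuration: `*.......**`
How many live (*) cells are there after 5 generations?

**.....*..
..*...***.
.***.*...*
*....**.**
**..*.....
count of *: 3

3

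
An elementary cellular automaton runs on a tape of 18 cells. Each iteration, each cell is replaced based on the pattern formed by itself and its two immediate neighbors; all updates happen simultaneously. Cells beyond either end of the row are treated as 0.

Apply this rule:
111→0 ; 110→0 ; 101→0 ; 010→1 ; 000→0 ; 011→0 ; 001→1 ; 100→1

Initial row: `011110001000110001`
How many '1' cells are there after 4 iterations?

iteration 1: 100001011101001011
iteration 2: 110011000001111000
iteration 3: 001100100010000100
iteration 4: 010011110111001110
count of 1: 11

11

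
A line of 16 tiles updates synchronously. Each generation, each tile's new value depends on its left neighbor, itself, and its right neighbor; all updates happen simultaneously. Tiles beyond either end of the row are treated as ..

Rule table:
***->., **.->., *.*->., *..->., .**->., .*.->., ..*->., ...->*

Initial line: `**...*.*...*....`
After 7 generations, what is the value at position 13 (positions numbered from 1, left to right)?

...*.....*...***
**...***...*....
...*.....*...***  (repeats generation 1; period 2)
generation 7: ...*.....*...***
position 13 holds .

.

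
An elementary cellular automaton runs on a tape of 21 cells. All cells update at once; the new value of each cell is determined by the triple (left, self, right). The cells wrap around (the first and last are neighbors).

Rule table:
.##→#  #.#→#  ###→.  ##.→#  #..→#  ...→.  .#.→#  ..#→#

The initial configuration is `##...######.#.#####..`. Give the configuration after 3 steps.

###.##....#####...###
..#####..##...##.##..
.##...######.#######.

.##...######.#######.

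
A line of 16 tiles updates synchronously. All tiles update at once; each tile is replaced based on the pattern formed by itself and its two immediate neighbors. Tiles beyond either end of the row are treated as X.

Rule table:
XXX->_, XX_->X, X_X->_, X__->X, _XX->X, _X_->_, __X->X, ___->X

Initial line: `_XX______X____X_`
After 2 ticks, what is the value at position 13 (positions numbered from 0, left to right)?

tick 1: _XXXXXXXX_XXXX__
tick 2: _X______X_X__XXX
position 13 holds X

X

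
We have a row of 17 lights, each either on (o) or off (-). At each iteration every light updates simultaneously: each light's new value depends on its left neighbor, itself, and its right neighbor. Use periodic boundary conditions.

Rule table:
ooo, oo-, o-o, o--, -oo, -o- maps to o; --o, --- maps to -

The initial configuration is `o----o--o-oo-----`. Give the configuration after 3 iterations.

oo---oo-ooooo----
ooo--ooooooooo---
oooo-oooooooooo--

oooo-oooooooooo--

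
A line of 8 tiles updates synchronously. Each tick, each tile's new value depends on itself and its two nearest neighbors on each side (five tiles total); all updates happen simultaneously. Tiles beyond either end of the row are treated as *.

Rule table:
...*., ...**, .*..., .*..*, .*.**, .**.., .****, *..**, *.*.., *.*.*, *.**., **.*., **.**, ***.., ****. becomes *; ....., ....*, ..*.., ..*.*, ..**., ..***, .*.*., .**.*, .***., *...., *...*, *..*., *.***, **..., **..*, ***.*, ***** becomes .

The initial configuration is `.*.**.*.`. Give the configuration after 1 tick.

****.***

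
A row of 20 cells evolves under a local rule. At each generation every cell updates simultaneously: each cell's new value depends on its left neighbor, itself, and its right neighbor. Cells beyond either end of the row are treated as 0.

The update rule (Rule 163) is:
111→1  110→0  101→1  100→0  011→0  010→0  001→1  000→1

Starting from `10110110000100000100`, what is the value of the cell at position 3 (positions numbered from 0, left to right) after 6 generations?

01001000111001111001
10010011010010110010
00100100100101000100
11001001001010011001
00010010010100100010
11100100101001001100
position 3 holds 0

0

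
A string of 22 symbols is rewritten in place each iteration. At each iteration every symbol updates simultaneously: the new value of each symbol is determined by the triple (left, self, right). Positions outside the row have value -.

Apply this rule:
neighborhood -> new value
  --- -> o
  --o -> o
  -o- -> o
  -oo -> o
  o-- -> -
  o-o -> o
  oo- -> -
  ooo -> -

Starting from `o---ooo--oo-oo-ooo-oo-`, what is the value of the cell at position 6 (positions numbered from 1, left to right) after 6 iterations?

o

o-ooo---oo-oo-oo--oo--
ooo---ooo-oo-oo--oo--o
o---ooo--oo-oo--oo--oo
o-ooo---oo-oo--oo--oo-
ooo---ooo-oo--oo--oo--
o---ooo--oo--oo--oo--o
position 6 holds o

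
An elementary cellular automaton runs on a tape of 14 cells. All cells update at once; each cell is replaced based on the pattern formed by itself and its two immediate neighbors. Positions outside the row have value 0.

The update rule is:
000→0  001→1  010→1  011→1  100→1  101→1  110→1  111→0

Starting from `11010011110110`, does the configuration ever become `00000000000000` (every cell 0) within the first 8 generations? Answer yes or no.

generation 1: 11111110011111
generation 2: 10000011110001
generation 3: 11000110011011
generation 4: 11101111111111
generation 5: 10111000000001
generation 6: 11101100000011
generation 7: 10111110000111
generation 8: 11100011001101
generation 8 is 11100011001101, still not uniform 0

no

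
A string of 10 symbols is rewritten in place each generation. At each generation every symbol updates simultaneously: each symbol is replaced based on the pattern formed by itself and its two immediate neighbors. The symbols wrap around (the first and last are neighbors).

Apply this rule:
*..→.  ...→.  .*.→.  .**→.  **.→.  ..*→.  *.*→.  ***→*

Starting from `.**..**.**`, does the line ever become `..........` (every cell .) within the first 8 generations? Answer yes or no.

generation 1: ..........
all cells are . at generation 1

yes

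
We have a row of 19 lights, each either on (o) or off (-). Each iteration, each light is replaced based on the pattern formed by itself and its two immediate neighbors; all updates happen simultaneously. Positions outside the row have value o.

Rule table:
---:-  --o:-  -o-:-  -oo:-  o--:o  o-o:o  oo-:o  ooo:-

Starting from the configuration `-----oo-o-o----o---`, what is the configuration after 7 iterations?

o-oo-oo-----oo-o-o-

o-----oo-o-o----o--
oo-----oo-o-o----o-
-oo-----oo-o-o----o
o-oo-----oo-o-o----
oo-oo-----oo-o-o---
-oo-oo-----oo-o-o--
o-oo-oo-----oo-o-o-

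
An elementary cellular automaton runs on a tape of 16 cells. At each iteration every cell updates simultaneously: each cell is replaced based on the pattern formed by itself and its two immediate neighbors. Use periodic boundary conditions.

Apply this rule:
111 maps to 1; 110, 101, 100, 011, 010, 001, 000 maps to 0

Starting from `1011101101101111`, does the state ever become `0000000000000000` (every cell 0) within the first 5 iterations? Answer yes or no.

yes

0001000000000111
0000000000000010
0000000000000000
all cells are 0 at iteration 3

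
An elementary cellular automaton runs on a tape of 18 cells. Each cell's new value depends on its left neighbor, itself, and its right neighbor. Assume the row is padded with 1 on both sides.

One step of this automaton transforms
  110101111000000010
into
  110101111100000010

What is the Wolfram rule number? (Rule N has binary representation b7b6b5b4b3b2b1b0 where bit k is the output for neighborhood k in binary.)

position 0: 111 → 1  (bit 7 = 1)
position 1: 110 → 1  (bit 6 = 1)
position 2: 101 → 0  (bit 5 = 0)
position 9: 100 → 1  (bit 4 = 1)
position 5: 011 → 1  (bit 3 = 1)
position 3: 010 → 1  (bit 2 = 1)
position 15: 001 → 0  (bit 1 = 0)
position 10: 000 → 0  (bit 0 = 0)
bits b7..b0 = 11011100 = 220

220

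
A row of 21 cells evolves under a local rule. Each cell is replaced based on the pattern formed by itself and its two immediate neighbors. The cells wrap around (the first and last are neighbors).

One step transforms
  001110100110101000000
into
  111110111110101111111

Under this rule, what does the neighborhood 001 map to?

At position 1 the neighborhood is 001; the next row has 1 there.

1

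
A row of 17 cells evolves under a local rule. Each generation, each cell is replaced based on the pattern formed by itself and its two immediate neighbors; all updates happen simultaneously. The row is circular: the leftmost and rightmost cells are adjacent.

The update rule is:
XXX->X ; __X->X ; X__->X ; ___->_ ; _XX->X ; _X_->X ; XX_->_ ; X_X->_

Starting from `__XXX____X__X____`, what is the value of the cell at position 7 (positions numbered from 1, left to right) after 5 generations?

_XXX_X__XXXXXX___
XXX__XXXXXXXX_X__
XX_XXXXXXXXX__XXX
X__XXXXXXXX_XXXXX
_XXXXXXXXX__XXXXX
position 7 holds X

X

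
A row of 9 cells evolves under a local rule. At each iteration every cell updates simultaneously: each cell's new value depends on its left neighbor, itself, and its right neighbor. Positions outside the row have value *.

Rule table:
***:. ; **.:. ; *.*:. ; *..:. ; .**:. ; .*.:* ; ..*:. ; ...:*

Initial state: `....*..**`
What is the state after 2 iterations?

....*.**.

iteration 1: .**.*....
iteration 2: ....*.**.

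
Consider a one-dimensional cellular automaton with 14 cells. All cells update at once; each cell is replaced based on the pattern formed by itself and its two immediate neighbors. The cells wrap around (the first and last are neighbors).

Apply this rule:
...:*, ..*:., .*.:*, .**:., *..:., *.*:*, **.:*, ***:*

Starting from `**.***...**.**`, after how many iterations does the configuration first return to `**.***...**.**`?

14

iteration 1: ***.**.*..**.*
iteration 2: ****.***...**.
iteration 3: .****.**.*..**
iteration 4: *.****.***...*
iteration 5: **.****.**.*..
iteration 6: .**.****.***..
iteration 7: ..**.****.**.*
iteration 8: ...**.****.***
iteration 9: .*..**.****.**
iteration 10: **...**.****.*
iteration 11: **.*..**.****.
iteration 12: .***...**.****
iteration 13: *.**.*..**.***
iteration 14: **.***...**.**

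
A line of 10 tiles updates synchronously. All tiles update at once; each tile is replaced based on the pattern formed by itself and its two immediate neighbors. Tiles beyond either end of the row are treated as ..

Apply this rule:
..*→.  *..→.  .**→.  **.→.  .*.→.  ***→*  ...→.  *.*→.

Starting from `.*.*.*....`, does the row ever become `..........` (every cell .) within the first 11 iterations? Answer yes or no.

yes

..........
all cells are . at iteration 1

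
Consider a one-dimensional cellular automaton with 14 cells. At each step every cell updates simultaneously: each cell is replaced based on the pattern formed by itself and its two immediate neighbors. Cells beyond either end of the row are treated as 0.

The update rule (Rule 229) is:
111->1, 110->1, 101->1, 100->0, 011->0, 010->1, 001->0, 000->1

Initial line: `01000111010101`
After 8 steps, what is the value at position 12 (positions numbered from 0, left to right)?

01010011111111
01110001111111
00110100111111
10011100011111
10001101001111
10100111000111
11100011010011
01101001110001
position 12 holds 0

0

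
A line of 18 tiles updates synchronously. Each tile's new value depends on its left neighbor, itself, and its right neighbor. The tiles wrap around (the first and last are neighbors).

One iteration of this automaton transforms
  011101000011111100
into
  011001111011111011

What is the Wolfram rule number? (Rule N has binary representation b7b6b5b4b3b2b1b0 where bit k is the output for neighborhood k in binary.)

position 2: 111 → 1  (bit 7 = 1)
position 3: 110 → 0  (bit 6 = 0)
position 4: 101 → 0  (bit 5 = 0)
position 6: 100 → 1  (bit 4 = 1)
position 1: 011 → 1  (bit 3 = 1)
position 5: 010 → 1  (bit 2 = 1)
position 0: 001 → 0  (bit 1 = 0)
position 7: 000 → 1  (bit 0 = 1)
bits b7..b0 = 10011101 = 157

157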